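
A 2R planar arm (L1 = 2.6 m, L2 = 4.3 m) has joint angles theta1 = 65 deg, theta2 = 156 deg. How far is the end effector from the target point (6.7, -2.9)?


End effector via forward kinematics:
x = L1*cos(t1) + L2*cos(t1+t2) = -2.1464
y = L1*sin(t1) + L2*sin(t1+t2) = -0.4647
Distance to target:
d = sqrt((6.7 - -2.1464)^2 + (-2.9 - -0.4647)^2)
= sqrt(78.2596 + 5.9309)
= 9.1755 m


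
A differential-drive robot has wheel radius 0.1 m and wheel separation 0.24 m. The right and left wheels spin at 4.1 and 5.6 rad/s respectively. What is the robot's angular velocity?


vR = r*wR = 0.1*4.1 = 0.41 m/s
vL = r*wL = 0.1*5.6 = 0.56 m/s
v = (vR+vL)/2 = 0.485 m/s
omega = (vR-vL)/L = -0.625 rad/s
angular velocity = -0.625 rad/s


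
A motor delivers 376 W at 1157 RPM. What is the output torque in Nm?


omega = 1157 * 2*pi/60 = 121.1608 rad/s
tau = P / omega = 376 / 121.1608
= 3.1033 Nm


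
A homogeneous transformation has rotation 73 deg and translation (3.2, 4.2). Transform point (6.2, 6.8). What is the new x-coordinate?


x' = cos(theta)*px - sin(theta)*py + tx
= 0.2924*6.2 - 0.9563*6.8 + 3.2
= -1.4902


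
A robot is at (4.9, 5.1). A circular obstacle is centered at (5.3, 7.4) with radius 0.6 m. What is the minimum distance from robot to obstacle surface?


center_dist = sqrt((4.9-5.3)^2 + (5.1-7.4)^2)
= sqrt(0.16 + 5.29)
= 2.3345
min_dist = center_dist - radius = 2.3345 - 0.6 = 1.7345 m


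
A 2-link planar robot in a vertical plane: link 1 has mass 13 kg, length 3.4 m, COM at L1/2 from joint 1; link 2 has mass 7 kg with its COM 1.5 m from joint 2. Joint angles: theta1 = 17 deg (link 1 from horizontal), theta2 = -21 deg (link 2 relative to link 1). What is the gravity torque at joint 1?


Horizontal distance from joint 1 to link-1 COM:
  x_c1 = (L1/2)*cos(t1) = 1.7 * 0.9563 = 1.6257 m
Horizontal distance from joint 1 to link-2 COM:
  x_c2 = L1*cos(t1) + Lc2*cos(t1+t2)
       = 3.4*0.9563 + 1.5*0.9976 = 4.7478 m
tau1 = m1*g*x_c1 + m2*g*x_c2
     = 13*9.81*1.6257 + 7*9.81*4.7478
     = 207.3278 + 326.0302
     = 533.358 Nm


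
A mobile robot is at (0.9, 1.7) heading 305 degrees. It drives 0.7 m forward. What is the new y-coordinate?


y_new = y0 + d*sin(theta)
= 1.7 + 0.7*sin(305)
= 1.7 + -0.5734
= 1.1266


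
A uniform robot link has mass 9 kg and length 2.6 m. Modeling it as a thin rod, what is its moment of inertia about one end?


I = (1/3) * m * L^2
= (1/3) * 9 * 2.6^2
= 0.333333 * 9 * 6.76
= 20.28 kg*m^2


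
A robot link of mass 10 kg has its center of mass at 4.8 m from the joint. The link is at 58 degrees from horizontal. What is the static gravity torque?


tau = m*g*L*cos(angle)
= 10 * 9.81 * 4.8 * cos(58 deg)
= 10 * 9.81 * 4.8 * 0.5299
= 249.5284 Nm


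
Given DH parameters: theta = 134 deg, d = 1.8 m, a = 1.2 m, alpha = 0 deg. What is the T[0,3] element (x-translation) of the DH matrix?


T[0,3] = a * cos(theta)
= 1.2 * cos(134 deg)
= 1.2 * -0.6947
= -0.8336


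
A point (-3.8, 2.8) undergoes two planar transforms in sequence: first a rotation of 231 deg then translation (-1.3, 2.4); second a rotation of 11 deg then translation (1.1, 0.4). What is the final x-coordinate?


After transform 1:
x1 = cos(231)*-3.8 - sin(231)*2.8 + -1.3 = 3.2674
y1 = sin(231)*-3.8 + cos(231)*2.8 + 2.4 = 3.5911
After transform 2:
x2 = cos(11)*3.2674 - sin(11)*3.5911 + 1.1
= 3.6222


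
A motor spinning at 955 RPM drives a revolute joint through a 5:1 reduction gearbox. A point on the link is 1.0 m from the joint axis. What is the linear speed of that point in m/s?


omega_motor = 955 * 2*pi/60 = 100.0074 rad/s
omega_joint = omega_motor / 5 = 20.0015 rad/s
v = omega_joint * r = 20.0015 * 1.0
= 20.0015 m/s


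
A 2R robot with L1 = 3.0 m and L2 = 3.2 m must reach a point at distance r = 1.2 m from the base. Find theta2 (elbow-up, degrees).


cos(theta2) = (r^2 - L1^2 - L2^2) / (2*L1*L2)
cos(theta2) = (1.44 - 9.0 - 10.24) / 19.2
cos(theta2) = -0.927083
theta2 = 157.9846 degrees


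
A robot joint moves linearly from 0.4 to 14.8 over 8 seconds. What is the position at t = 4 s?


s = t/T = 4/8 = 0.5
p(t) = p0 + (pf-p0)*s
= 0.4 + (14.8 - 0.4) * 0.5
= 7.6


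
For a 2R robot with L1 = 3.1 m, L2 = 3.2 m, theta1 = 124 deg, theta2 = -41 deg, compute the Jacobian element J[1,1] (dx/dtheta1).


J[1,1] = -L1*sin(t1) - L2*sin(t1+t2)
= -3.1*sin(124) - 3.2*sin(83)
= -5.7462


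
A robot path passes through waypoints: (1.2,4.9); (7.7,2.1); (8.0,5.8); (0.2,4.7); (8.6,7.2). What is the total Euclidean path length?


Segment lengths:
  seg1 = sqrt((6.5)^2 + (-2.8)^2) = 7.0774
  seg2 = sqrt((0.3)^2 + (3.7)^2) = 3.7121
  seg3 = sqrt((-7.8)^2 + (-1.1)^2) = 7.8772
  seg4 = sqrt((8.4)^2 + (2.5)^2) = 8.7641
Total = 27.4309


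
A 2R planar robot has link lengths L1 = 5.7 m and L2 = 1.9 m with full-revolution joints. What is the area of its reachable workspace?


r_max = L1 + L2 = 7.6 m
r_min = |L1 - L2| = 3.8 m
Area = pi*(r_max^2 - r_min^2)
= pi*(57.76 - 14.44)
= pi * 43.32
= 136.0938 m^2


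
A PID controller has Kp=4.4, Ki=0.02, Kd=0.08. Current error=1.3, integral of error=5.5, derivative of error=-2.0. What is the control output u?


u = Kp*e + Ki*int(e) + Kd*de/dt
= 4.4*1.3 + 0.02*5.5 + 0.08*(-2.0)
= 5.72 + 0.11 + -0.16
= 5.67


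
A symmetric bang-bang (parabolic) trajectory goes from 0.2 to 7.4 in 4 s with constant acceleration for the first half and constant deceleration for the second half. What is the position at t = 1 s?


Symmetric rest-to-rest: each phase covers (pf-p0)/2 in time T/2. 0.5*a*(T/2)^2 = (pf-p0)/2 => a = 4*(pf-p0)/T^2
a = 4*(7.4-0.2)/4^2 = 1.8
t = 1 is in the acceleration phase (t <= T/2).
p = p0 + 0.5*a*t^2 = 0.2 + 0.5*1.8*1^2
= 1.1


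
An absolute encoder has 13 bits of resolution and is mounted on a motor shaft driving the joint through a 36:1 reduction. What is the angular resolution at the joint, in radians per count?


counts = 2^13 = 8192
effective counts at joint = 8192 * 36 = 294912
resolution = 2*pi / 294912
= 2.1305e-05 rad/count


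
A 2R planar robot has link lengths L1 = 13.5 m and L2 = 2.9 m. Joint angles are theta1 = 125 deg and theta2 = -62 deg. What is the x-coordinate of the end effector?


Convert angles to radians: theta1 = 2.1817, theta2 = -1.0821
x = L1*cos(theta1) + L2*cos(theta1+theta2)
x = -7.7433 + 1.3166
x = -6.4267


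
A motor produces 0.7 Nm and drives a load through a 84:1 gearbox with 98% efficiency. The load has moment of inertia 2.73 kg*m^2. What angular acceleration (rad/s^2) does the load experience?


tau_out = tau_motor * N * eta
= 0.7 * 84 * 0.98 = 57.624 Nm
alpha = tau_out / I = 57.624 / 2.73
= 21.1077 rad/s^2


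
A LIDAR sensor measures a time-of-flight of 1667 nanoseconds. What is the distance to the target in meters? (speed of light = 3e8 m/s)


tof = 1667 ns = 1.667e-06 s
dist = c * tof / 2
= 3e8 * 1.667e-06 / 2
= 250.05 m


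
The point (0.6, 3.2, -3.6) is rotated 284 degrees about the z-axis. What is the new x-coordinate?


Rotation about z-axis: x' = x*cos(theta) - y*sin(theta)
= 0.6 * 0.2419 - 3.2 * -0.9703
= 3.2501


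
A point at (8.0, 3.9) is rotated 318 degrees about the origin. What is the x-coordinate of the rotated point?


x' = x*cos(theta) - y*sin(theta)
cos(318 deg) = 0.7431, sin(318 deg) = -0.6691
x' = 8.0 * 0.7431 - 3.9 * -0.6691
= 5.9452 - -2.6096
= 8.5548


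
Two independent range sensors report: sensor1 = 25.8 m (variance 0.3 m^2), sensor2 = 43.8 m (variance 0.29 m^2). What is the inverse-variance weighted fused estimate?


w1 = (1/var1) / (1/var1 + 1/var2)
   = 3.3333 / (3.3333 + 3.4483) = 0.4915
w2 = 1 - w1 = 0.5085
fused = w1*s1 + w2*s2 = 12.6814 + 22.2712
= 34.9525 m


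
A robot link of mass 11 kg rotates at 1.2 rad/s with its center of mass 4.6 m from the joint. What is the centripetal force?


F = m * omega^2 * r
= 11 * 1.2^2 * 4.6
= 11 * 1.44 * 4.6
= 72.864 N


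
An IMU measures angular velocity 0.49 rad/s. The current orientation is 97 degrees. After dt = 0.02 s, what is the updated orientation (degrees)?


delta_theta = w * dt = 0.49 * 0.02 = 0.0098 rad
= 0.5615 deg
theta_new = 97 + 0.5615 = 97.5615 deg


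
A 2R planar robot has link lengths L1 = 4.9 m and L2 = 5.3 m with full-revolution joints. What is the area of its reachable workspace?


r_max = L1 + L2 = 10.2 m
r_min = |L1 - L2| = 0.4 m
Area = pi*(r_max^2 - r_min^2)
= pi*(104.04 - 0.16)
= pi * 103.88
= 326.3486 m^2


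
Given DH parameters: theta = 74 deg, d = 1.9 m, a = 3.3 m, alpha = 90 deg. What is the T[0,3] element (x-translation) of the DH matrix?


T[0,3] = a * cos(theta)
= 3.3 * cos(74 deg)
= 3.3 * 0.2756
= 0.9096


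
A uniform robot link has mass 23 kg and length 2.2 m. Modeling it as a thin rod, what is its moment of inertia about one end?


I = (1/3) * m * L^2
= (1/3) * 23 * 2.2^2
= 0.333333 * 23 * 4.84
= 37.1067 kg*m^2


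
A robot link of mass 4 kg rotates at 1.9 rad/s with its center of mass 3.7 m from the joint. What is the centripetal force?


F = m * omega^2 * r
= 4 * 1.9^2 * 3.7
= 4 * 3.61 * 3.7
= 53.428 N


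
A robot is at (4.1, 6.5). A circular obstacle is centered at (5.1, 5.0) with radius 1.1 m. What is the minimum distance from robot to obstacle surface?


center_dist = sqrt((4.1-5.1)^2 + (6.5-5.0)^2)
= sqrt(1.0 + 2.25)
= 1.8028
min_dist = center_dist - radius = 1.8028 - 1.1 = 0.7028 m


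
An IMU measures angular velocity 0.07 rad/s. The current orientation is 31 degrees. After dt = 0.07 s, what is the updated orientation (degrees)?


delta_theta = w * dt = 0.07 * 0.07 = 0.0049 rad
= 0.2807 deg
theta_new = 31 + 0.2807 = 31.2807 deg


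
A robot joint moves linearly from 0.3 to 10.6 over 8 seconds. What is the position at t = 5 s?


s = t/T = 5/8 = 0.625
p(t) = p0 + (pf-p0)*s
= 0.3 + (10.6 - 0.3) * 0.625
= 6.7375


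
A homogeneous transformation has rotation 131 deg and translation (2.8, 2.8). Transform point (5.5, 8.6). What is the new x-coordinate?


x' = cos(theta)*px - sin(theta)*py + tx
= -0.6561*5.5 - 0.7547*8.6 + 2.8
= -7.2988


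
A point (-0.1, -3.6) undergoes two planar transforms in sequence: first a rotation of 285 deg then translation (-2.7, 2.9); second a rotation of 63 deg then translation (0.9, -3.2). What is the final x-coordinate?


After transform 1:
x1 = cos(285)*-0.1 - sin(285)*-3.6 + -2.7 = -6.2032
y1 = sin(285)*-0.1 + cos(285)*-3.6 + 2.9 = 2.0648
After transform 2:
x2 = cos(63)*-6.2032 - sin(63)*2.0648 + 0.9
= -3.756


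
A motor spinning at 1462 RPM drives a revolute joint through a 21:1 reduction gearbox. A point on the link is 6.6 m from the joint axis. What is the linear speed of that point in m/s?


omega_motor = 1462 * 2*pi/60 = 153.1003 rad/s
omega_joint = omega_motor / 21 = 7.2905 rad/s
v = omega_joint * r = 7.2905 * 6.6
= 48.1172 m/s


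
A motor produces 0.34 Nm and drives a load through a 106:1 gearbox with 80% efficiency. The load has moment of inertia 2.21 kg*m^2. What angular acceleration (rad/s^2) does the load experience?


tau_out = tau_motor * N * eta
= 0.34 * 106 * 0.8 = 28.832 Nm
alpha = tau_out / I = 28.832 / 2.21
= 13.0462 rad/s^2


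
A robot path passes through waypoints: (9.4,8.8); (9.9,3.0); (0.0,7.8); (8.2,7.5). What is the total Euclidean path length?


Segment lengths:
  seg1 = sqrt((0.5)^2 + (-5.8)^2) = 5.8215
  seg2 = sqrt((-9.9)^2 + (4.8)^2) = 11.0023
  seg3 = sqrt((8.2)^2 + (-0.3)^2) = 8.2055
Total = 25.0293


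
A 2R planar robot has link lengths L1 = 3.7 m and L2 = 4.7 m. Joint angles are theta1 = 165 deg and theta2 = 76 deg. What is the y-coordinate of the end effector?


Convert angles to radians: theta1 = 2.8798, theta2 = 1.3265
y = L1*sin(theta1) + L2*sin(theta1+theta2)
y = 0.9576 + -4.1107
y = -3.1531


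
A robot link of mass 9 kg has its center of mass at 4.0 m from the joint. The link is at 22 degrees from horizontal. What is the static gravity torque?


tau = m*g*L*cos(angle)
= 9 * 9.81 * 4.0 * cos(22 deg)
= 9 * 9.81 * 4.0 * 0.9272
= 327.4443 Nm


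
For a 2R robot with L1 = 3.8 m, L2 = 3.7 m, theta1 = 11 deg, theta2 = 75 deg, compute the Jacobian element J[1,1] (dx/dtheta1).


J[1,1] = -L1*sin(t1) - L2*sin(t1+t2)
= -3.8*sin(11) - 3.7*sin(86)
= -4.4161


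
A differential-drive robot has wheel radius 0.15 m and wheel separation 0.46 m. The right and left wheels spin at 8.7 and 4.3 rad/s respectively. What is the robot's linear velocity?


vR = r*wR = 0.15*8.7 = 1.305 m/s
vL = r*wL = 0.15*4.3 = 0.645 m/s
v = (vR+vL)/2 = 0.975 m/s
omega = (vR-vL)/L = 1.4348 rad/s
linear velocity = 0.975 m/s


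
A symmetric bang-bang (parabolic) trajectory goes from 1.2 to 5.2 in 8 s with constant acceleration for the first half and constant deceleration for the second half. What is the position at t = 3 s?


Symmetric rest-to-rest: each phase covers (pf-p0)/2 in time T/2. 0.5*a*(T/2)^2 = (pf-p0)/2 => a = 4*(pf-p0)/T^2
a = 4*(5.2-1.2)/8^2 = 0.25
t = 3 is in the acceleration phase (t <= T/2).
p = p0 + 0.5*a*t^2 = 1.2 + 0.5*0.25*3^2
= 2.325


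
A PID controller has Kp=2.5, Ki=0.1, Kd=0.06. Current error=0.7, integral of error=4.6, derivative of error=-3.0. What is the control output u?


u = Kp*e + Ki*int(e) + Kd*de/dt
= 2.5*0.7 + 0.1*4.6 + 0.06*(-3.0)
= 1.75 + 0.46 + -0.18
= 2.03


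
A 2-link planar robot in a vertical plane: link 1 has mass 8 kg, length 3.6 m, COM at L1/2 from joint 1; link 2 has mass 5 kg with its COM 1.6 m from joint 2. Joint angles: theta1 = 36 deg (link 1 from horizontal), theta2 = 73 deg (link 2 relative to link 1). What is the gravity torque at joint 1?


Horizontal distance from joint 1 to link-1 COM:
  x_c1 = (L1/2)*cos(t1) = 1.8 * 0.809 = 1.4562 m
Horizontal distance from joint 1 to link-2 COM:
  x_c2 = L1*cos(t1) + Lc2*cos(t1+t2)
       = 3.6*0.809 + 1.6*-0.3256 = 2.3916 m
tau1 = m1*g*x_c1 + m2*g*x_c2
     = 8*9.81*1.4562 + 5*9.81*2.3916
     = 114.285 + 117.3056
     = 231.5906 Nm


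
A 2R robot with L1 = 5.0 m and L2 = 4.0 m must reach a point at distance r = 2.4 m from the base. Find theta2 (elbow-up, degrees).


cos(theta2) = (r^2 - L1^2 - L2^2) / (2*L1*L2)
cos(theta2) = (5.76 - 25.0 - 16.0) / 40.0
cos(theta2) = -0.881
theta2 = 151.7632 degrees


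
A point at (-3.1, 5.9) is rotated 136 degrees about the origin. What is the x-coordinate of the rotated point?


x' = x*cos(theta) - y*sin(theta)
cos(136 deg) = -0.7193, sin(136 deg) = 0.6947
x' = -3.1 * -0.7193 - 5.9 * 0.6947
= 2.23 - 4.0985
= -1.8685


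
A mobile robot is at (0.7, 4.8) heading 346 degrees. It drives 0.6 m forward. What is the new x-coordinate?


x_new = x0 + d*cos(theta)
= 0.7 + 0.6*cos(346)
= 0.7 + 0.5822
= 1.2822


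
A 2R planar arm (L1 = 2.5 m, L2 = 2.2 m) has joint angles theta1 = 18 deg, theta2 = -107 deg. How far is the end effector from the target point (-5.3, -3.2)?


End effector via forward kinematics:
x = L1*cos(t1) + L2*cos(t1+t2) = 2.416
y = L1*sin(t1) + L2*sin(t1+t2) = -1.4271
Distance to target:
d = sqrt((-5.3 - 2.416)^2 + (-3.2 - -1.4271)^2)
= sqrt(59.5372 + 3.1431)
= 7.9171 m


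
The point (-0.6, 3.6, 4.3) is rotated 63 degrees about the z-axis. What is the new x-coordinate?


Rotation about z-axis: x' = x*cos(theta) - y*sin(theta)
= -0.6 * 0.454 - 3.6 * 0.891
= -3.48


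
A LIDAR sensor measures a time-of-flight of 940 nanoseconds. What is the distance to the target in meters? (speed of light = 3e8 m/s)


tof = 940 ns = 9.4e-07 s
dist = c * tof / 2
= 3e8 * 9.4e-07 / 2
= 141.0 m


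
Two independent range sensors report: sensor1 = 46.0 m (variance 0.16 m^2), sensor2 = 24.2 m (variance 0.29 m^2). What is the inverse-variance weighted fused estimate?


w1 = (1/var1) / (1/var1 + 1/var2)
   = 6.25 / (6.25 + 3.4483) = 0.6444
w2 = 1 - w1 = 0.3556
fused = w1*s1 + w2*s2 = 29.6444 + 8.6044
= 38.2489 m


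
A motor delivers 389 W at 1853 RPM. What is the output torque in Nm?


omega = 1853 * 2*pi/60 = 194.0457 rad/s
tau = P / omega = 389 / 194.0457
= 2.0047 Nm


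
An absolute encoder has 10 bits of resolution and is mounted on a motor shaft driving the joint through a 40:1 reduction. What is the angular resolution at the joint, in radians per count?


counts = 2^10 = 1024
effective counts at joint = 1024 * 40 = 40960
resolution = 2*pi / 40960
= 1.5340e-04 rad/count


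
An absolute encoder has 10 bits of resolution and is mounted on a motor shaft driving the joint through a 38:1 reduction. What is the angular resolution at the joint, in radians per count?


counts = 2^10 = 1024
effective counts at joint = 1024 * 38 = 38912
resolution = 2*pi / 38912
= 1.6147e-04 rad/count


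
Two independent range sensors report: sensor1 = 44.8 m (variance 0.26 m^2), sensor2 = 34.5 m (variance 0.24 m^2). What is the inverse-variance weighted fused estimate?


w1 = (1/var1) / (1/var1 + 1/var2)
   = 3.8462 / (3.8462 + 4.1667) = 0.48
w2 = 1 - w1 = 0.52
fused = w1*s1 + w2*s2 = 21.504 + 17.94
= 39.444 m


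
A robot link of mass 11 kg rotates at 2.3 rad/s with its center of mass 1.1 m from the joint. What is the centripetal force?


F = m * omega^2 * r
= 11 * 2.3^2 * 1.1
= 11 * 5.29 * 1.1
= 64.009 N


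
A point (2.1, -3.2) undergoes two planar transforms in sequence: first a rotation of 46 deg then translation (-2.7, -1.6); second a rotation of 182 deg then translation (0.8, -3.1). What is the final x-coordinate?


After transform 1:
x1 = cos(46)*2.1 - sin(46)*-3.2 + -2.7 = 1.0607
y1 = sin(46)*2.1 + cos(46)*-3.2 + -1.6 = -2.3123
After transform 2:
x2 = cos(182)*1.0607 - sin(182)*-2.3123 + 0.8
= -0.3407


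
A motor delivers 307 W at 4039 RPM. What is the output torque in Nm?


omega = 4039 * 2*pi/60 = 422.9631 rad/s
tau = P / omega = 307 / 422.9631
= 0.7258 Nm


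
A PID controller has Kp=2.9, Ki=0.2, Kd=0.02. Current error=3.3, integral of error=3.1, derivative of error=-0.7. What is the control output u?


u = Kp*e + Ki*int(e) + Kd*de/dt
= 2.9*3.3 + 0.2*3.1 + 0.02*(-0.7)
= 9.57 + 0.62 + -0.014
= 10.176


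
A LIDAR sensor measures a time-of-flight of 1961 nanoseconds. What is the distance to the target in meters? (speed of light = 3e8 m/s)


tof = 1961 ns = 1.961e-06 s
dist = c * tof / 2
= 3e8 * 1.961e-06 / 2
= 294.15 m


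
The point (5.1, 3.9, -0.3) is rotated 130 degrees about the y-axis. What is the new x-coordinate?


Rotation about y-axis: x' = x*cos(theta) + z*sin(theta)
= 5.1 * -0.6428 + -0.3 * 0.766
= -3.508


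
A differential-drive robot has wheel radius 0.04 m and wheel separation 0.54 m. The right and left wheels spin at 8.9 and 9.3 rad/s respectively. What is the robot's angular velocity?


vR = r*wR = 0.04*8.9 = 0.356 m/s
vL = r*wL = 0.04*9.3 = 0.372 m/s
v = (vR+vL)/2 = 0.364 m/s
omega = (vR-vL)/L = -0.0296 rad/s
angular velocity = -0.0296 rad/s


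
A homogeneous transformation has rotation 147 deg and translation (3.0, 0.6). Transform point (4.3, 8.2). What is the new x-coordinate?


x' = cos(theta)*px - sin(theta)*py + tx
= -0.8387*4.3 - 0.5446*8.2 + 3.0
= -5.0723


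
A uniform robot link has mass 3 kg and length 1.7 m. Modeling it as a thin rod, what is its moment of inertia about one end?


I = (1/3) * m * L^2
= (1/3) * 3 * 1.7^2
= 0.333333 * 3 * 2.89
= 2.89 kg*m^2


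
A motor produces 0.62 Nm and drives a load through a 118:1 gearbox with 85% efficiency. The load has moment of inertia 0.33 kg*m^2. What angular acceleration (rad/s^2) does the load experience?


tau_out = tau_motor * N * eta
= 0.62 * 118 * 0.85 = 62.186 Nm
alpha = tau_out / I = 62.186 / 0.33
= 188.4424 rad/s^2


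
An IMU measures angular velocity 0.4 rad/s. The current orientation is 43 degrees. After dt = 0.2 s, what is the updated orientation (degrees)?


delta_theta = w * dt = 0.4 * 0.2 = 0.08 rad
= 4.5837 deg
theta_new = 43 + 4.5837 = 47.5837 deg


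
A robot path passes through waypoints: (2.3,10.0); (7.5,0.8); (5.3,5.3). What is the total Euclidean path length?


Segment lengths:
  seg1 = sqrt((5.2)^2 + (-9.2)^2) = 10.5679
  seg2 = sqrt((-2.2)^2 + (4.5)^2) = 5.009
Total = 15.5769


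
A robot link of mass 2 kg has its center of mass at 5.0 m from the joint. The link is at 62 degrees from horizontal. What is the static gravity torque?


tau = m*g*L*cos(angle)
= 2 * 9.81 * 5.0 * cos(62 deg)
= 2 * 9.81 * 5.0 * 0.4695
= 46.0552 Nm


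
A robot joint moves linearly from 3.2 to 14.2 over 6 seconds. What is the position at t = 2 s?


s = t/T = 2/6 = 0.3333
p(t) = p0 + (pf-p0)*s
= 3.2 + (14.2 - 3.2) * 0.3333
= 6.8667


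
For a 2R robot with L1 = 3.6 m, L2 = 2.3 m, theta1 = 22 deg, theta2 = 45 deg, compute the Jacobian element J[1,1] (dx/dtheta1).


J[1,1] = -L1*sin(t1) - L2*sin(t1+t2)
= -3.6*sin(22) - 2.3*sin(67)
= -3.4657


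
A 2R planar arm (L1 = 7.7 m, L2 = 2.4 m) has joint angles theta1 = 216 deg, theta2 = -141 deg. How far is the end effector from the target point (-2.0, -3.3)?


End effector via forward kinematics:
x = L1*cos(t1) + L2*cos(t1+t2) = -5.6083
y = L1*sin(t1) + L2*sin(t1+t2) = -2.2077
Distance to target:
d = sqrt((-2.0 - -5.6083)^2 + (-3.3 - -2.2077)^2)
= sqrt(13.0196 + 1.1931)
= 3.77 m


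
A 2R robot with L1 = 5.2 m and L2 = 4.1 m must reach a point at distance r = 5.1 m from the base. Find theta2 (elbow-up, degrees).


cos(theta2) = (r^2 - L1^2 - L2^2) / (2*L1*L2)
cos(theta2) = (26.01 - 27.04 - 16.81) / 42.64
cos(theta2) = -0.418386
theta2 = 114.7328 degrees


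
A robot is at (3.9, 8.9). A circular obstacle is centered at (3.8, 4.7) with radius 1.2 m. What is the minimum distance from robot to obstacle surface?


center_dist = sqrt((3.9-3.8)^2 + (8.9-4.7)^2)
= sqrt(0.01 + 17.64)
= 4.2012
min_dist = center_dist - radius = 4.2012 - 1.2 = 3.0012 m


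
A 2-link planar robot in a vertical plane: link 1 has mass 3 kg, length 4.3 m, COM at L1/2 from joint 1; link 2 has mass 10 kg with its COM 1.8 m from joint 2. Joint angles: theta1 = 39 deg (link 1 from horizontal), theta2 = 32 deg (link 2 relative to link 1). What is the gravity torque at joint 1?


Horizontal distance from joint 1 to link-1 COM:
  x_c1 = (L1/2)*cos(t1) = 2.15 * 0.7771 = 1.6709 m
Horizontal distance from joint 1 to link-2 COM:
  x_c2 = L1*cos(t1) + Lc2*cos(t1+t2)
       = 4.3*0.7771 + 1.8*0.3256 = 3.9278 m
tau1 = m1*g*x_c1 + m2*g*x_c2
     = 3*9.81*1.6709 + 10*9.81*3.9278
     = 49.1735 + 385.3123
     = 434.4858 Nm


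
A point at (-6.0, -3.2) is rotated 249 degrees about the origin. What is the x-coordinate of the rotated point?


x' = x*cos(theta) - y*sin(theta)
cos(249 deg) = -0.3584, sin(249 deg) = -0.9336
x' = -6.0 * -0.3584 - -3.2 * -0.9336
= 2.1502 - 2.9875
= -0.8372


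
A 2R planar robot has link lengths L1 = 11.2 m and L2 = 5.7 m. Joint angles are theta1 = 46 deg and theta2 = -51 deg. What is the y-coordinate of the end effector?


Convert angles to radians: theta1 = 0.8029, theta2 = -0.8901
y = L1*sin(theta1) + L2*sin(theta1+theta2)
y = 8.0566 + -0.4968
y = 7.5598


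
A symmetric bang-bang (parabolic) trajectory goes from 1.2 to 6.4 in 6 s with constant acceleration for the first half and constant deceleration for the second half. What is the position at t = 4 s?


Symmetric rest-to-rest: each phase covers (pf-p0)/2 in time T/2. 0.5*a*(T/2)^2 = (pf-p0)/2 => a = 4*(pf-p0)/T^2
a = 4*(6.4-1.2)/6^2 = 0.5778
t = 4 is in the deceleration phase (t > T/2).
p = pf - 0.5*a*(T-t)^2 = 6.4 - 0.5*0.5778*2^2
= 5.2444


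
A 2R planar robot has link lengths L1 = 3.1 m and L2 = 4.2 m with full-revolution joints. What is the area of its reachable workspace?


r_max = L1 + L2 = 7.3 m
r_min = |L1 - L2| = 1.1 m
Area = pi*(r_max^2 - r_min^2)
= pi*(53.29 - 1.21)
= pi * 52.08
= 163.6141 m^2


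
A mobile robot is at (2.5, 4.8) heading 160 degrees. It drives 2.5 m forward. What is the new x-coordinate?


x_new = x0 + d*cos(theta)
= 2.5 + 2.5*cos(160)
= 2.5 + -2.3492
= 0.1508


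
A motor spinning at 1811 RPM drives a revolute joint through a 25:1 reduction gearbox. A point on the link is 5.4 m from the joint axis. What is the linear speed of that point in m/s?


omega_motor = 1811 * 2*pi/60 = 189.6475 rad/s
omega_joint = omega_motor / 25 = 7.5859 rad/s
v = omega_joint * r = 7.5859 * 5.4
= 40.9639 m/s


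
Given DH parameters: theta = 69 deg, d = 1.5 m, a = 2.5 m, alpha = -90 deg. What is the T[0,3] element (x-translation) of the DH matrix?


T[0,3] = a * cos(theta)
= 2.5 * cos(69 deg)
= 2.5 * 0.3584
= 0.8959


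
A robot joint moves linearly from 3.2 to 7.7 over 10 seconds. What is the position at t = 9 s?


s = t/T = 9/10 = 0.9
p(t) = p0 + (pf-p0)*s
= 3.2 + (7.7 - 3.2) * 0.9
= 7.25


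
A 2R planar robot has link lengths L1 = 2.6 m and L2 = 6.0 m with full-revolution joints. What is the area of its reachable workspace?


r_max = L1 + L2 = 8.6 m
r_min = |L1 - L2| = 3.4 m
Area = pi*(r_max^2 - r_min^2)
= pi*(73.96 - 11.56)
= pi * 62.4
= 196.0354 m^2


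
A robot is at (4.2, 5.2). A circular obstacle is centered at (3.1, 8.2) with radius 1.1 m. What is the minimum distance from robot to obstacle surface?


center_dist = sqrt((4.2-3.1)^2 + (5.2-8.2)^2)
= sqrt(1.21 + 9.0)
= 3.1953
min_dist = center_dist - radius = 3.1953 - 1.1 = 2.0953 m


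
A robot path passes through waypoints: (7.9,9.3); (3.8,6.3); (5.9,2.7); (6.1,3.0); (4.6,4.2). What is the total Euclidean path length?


Segment lengths:
  seg1 = sqrt((-4.1)^2 + (-3.0)^2) = 5.0804
  seg2 = sqrt((2.1)^2 + (-3.6)^2) = 4.1677
  seg3 = sqrt((0.2)^2 + (0.3)^2) = 0.3606
  seg4 = sqrt((-1.5)^2 + (1.2)^2) = 1.9209
Total = 11.5296


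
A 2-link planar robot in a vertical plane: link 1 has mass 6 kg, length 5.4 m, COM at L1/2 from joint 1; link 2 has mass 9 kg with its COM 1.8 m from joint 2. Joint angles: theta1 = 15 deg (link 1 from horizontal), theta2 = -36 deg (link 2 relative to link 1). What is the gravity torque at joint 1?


Horizontal distance from joint 1 to link-1 COM:
  x_c1 = (L1/2)*cos(t1) = 2.7 * 0.9659 = 2.608 m
Horizontal distance from joint 1 to link-2 COM:
  x_c2 = L1*cos(t1) + Lc2*cos(t1+t2)
       = 5.4*0.9659 + 1.8*0.9336 = 6.8964 m
tau1 = m1*g*x_c1 + m2*g*x_c2
     = 6*9.81*2.608 + 9*9.81*6.8964
     = 153.5069 + 608.8871
     = 762.3939 Nm


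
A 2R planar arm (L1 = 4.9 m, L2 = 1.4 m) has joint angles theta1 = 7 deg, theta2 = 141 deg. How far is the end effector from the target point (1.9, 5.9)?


End effector via forward kinematics:
x = L1*cos(t1) + L2*cos(t1+t2) = 3.6762
y = L1*sin(t1) + L2*sin(t1+t2) = 1.339
Distance to target:
d = sqrt((1.9 - 3.6762)^2 + (5.9 - 1.339)^2)
= sqrt(3.1549 + 20.8023)
= 4.8946 m


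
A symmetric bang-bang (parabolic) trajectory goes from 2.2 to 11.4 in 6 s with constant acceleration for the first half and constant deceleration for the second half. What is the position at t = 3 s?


Symmetric rest-to-rest: each phase covers (pf-p0)/2 in time T/2. 0.5*a*(T/2)^2 = (pf-p0)/2 => a = 4*(pf-p0)/T^2
a = 4*(11.4-2.2)/6^2 = 1.0222
t = 3 is in the acceleration phase (t <= T/2).
p = p0 + 0.5*a*t^2 = 2.2 + 0.5*1.0222*3^2
= 6.8


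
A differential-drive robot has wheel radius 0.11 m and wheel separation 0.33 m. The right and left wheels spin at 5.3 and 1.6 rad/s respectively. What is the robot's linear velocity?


vR = r*wR = 0.11*5.3 = 0.583 m/s
vL = r*wL = 0.11*1.6 = 0.176 m/s
v = (vR+vL)/2 = 0.3795 m/s
omega = (vR-vL)/L = 1.2333 rad/s
linear velocity = 0.3795 m/s


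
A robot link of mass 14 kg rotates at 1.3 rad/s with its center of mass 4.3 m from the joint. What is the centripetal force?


F = m * omega^2 * r
= 14 * 1.3^2 * 4.3
= 14 * 1.69 * 4.3
= 101.738 N


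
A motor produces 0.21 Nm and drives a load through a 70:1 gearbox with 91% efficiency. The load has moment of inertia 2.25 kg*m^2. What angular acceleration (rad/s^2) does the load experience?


tau_out = tau_motor * N * eta
= 0.21 * 70 * 0.91 = 13.377 Nm
alpha = tau_out / I = 13.377 / 2.25
= 5.9453 rad/s^2


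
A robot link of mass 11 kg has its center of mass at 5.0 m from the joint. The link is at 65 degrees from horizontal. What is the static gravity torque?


tau = m*g*L*cos(angle)
= 11 * 9.81 * 5.0 * cos(65 deg)
= 11 * 9.81 * 5.0 * 0.4226
= 228.0237 Nm


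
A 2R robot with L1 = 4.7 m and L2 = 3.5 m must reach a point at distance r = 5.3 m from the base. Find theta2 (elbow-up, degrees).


cos(theta2) = (r^2 - L1^2 - L2^2) / (2*L1*L2)
cos(theta2) = (28.09 - 22.09 - 12.25) / 32.9
cos(theta2) = -0.18997
theta2 = 100.951 degrees


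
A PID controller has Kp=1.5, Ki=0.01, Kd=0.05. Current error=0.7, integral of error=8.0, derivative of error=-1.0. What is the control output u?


u = Kp*e + Ki*int(e) + Kd*de/dt
= 1.5*0.7 + 0.01*8.0 + 0.05*(-1.0)
= 1.05 + 0.08 + -0.05
= 1.08


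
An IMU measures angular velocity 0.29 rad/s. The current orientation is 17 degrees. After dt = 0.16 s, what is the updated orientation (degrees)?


delta_theta = w * dt = 0.29 * 0.16 = 0.0464 rad
= 2.6585 deg
theta_new = 17 + 2.6585 = 19.6585 deg


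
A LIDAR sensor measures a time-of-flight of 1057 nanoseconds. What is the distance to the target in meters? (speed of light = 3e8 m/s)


tof = 1057 ns = 1.057e-06 s
dist = c * tof / 2
= 3e8 * 1.057e-06 / 2
= 158.55 m


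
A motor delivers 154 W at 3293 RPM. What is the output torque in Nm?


omega = 3293 * 2*pi/60 = 344.8422 rad/s
tau = P / omega = 154 / 344.8422
= 0.4466 Nm


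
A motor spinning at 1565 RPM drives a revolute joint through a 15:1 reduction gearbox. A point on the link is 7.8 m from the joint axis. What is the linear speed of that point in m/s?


omega_motor = 1565 * 2*pi/60 = 163.8864 rad/s
omega_joint = omega_motor / 15 = 10.9258 rad/s
v = omega_joint * r = 10.9258 * 7.8
= 85.2209 m/s


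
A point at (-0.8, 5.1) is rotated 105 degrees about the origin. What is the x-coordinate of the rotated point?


x' = x*cos(theta) - y*sin(theta)
cos(105 deg) = -0.2588, sin(105 deg) = 0.9659
x' = -0.8 * -0.2588 - 5.1 * 0.9659
= 0.2071 - 4.9262
= -4.7192


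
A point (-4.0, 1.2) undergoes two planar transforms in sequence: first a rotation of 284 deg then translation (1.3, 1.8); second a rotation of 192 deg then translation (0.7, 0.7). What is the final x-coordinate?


After transform 1:
x1 = cos(284)*-4.0 - sin(284)*1.2 + 1.3 = 1.4967
y1 = sin(284)*-4.0 + cos(284)*1.2 + 1.8 = 5.9715
After transform 2:
x2 = cos(192)*1.4967 - sin(192)*5.9715 + 0.7
= 0.4776


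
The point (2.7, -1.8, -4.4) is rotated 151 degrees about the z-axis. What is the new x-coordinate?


Rotation about z-axis: x' = x*cos(theta) - y*sin(theta)
= 2.7 * -0.8746 - -1.8 * 0.4848
= -1.4888


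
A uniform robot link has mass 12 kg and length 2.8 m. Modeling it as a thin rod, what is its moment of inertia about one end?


I = (1/3) * m * L^2
= (1/3) * 12 * 2.8^2
= 0.333333 * 12 * 7.84
= 31.36 kg*m^2


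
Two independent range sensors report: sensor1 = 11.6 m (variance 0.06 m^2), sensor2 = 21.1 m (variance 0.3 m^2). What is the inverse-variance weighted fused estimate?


w1 = (1/var1) / (1/var1 + 1/var2)
   = 16.6667 / (16.6667 + 3.3333) = 0.8333
w2 = 1 - w1 = 0.1667
fused = w1*s1 + w2*s2 = 9.6667 + 3.5167
= 13.1833 m


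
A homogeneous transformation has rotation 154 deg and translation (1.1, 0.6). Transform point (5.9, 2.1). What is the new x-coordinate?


x' = cos(theta)*px - sin(theta)*py + tx
= -0.8988*5.9 - 0.4384*2.1 + 1.1
= -5.1235


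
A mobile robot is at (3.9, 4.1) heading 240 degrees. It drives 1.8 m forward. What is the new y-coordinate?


y_new = y0 + d*sin(theta)
= 4.1 + 1.8*sin(240)
= 4.1 + -1.5588
= 2.5412


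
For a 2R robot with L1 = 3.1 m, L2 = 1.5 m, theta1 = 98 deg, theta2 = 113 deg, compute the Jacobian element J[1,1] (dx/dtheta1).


J[1,1] = -L1*sin(t1) - L2*sin(t1+t2)
= -3.1*sin(98) - 1.5*sin(211)
= -2.2973


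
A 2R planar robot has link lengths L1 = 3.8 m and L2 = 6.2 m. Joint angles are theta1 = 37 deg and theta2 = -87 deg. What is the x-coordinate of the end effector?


Convert angles to radians: theta1 = 0.6458, theta2 = -1.5184
x = L1*cos(theta1) + L2*cos(theta1+theta2)
x = 3.0348 + 3.9853
x = 7.0201


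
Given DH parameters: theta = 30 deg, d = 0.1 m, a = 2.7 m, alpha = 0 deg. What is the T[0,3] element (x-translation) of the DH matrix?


T[0,3] = a * cos(theta)
= 2.7 * cos(30 deg)
= 2.7 * 0.866
= 2.3383


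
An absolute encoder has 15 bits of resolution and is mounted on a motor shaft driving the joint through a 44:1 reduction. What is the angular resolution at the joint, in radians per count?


counts = 2^15 = 32768
effective counts at joint = 32768 * 44 = 1441792
resolution = 2*pi / 1441792
= 4.3579e-06 rad/count


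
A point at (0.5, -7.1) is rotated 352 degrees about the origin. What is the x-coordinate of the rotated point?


x' = x*cos(theta) - y*sin(theta)
cos(352 deg) = 0.9903, sin(352 deg) = -0.1392
x' = 0.5 * 0.9903 - -7.1 * -0.1392
= 0.4951 - 0.9881
= -0.493


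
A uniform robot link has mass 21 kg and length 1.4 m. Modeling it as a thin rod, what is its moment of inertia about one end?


I = (1/3) * m * L^2
= (1/3) * 21 * 1.4^2
= 0.333333 * 21 * 1.96
= 13.72 kg*m^2


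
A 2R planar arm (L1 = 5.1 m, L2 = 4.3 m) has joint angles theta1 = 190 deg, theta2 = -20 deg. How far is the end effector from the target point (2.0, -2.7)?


End effector via forward kinematics:
x = L1*cos(t1) + L2*cos(t1+t2) = -9.2572
y = L1*sin(t1) + L2*sin(t1+t2) = -0.1389
Distance to target:
d = sqrt((2.0 - -9.2572)^2 + (-2.7 - -0.1389)^2)
= sqrt(126.7244 + 6.5591)
= 11.5448 m


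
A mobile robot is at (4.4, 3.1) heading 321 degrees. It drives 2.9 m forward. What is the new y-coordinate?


y_new = y0 + d*sin(theta)
= 3.1 + 2.9*sin(321)
= 3.1 + -1.825
= 1.275


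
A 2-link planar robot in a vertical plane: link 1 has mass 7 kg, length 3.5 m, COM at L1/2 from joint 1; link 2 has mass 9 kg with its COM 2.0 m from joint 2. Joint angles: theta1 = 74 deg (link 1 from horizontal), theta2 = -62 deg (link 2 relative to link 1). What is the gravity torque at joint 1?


Horizontal distance from joint 1 to link-1 COM:
  x_c1 = (L1/2)*cos(t1) = 1.75 * 0.2756 = 0.4824 m
Horizontal distance from joint 1 to link-2 COM:
  x_c2 = L1*cos(t1) + Lc2*cos(t1+t2)
       = 3.5*0.2756 + 2.0*0.9781 = 2.921 m
tau1 = m1*g*x_c1 + m2*g*x_c2
     = 7*9.81*0.4824 + 9*9.81*2.921
     = 33.124 + 257.8974
     = 291.0214 Nm


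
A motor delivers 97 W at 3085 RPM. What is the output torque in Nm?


omega = 3085 * 2*pi/60 = 323.0604 rad/s
tau = P / omega = 97 / 323.0604
= 0.3003 Nm


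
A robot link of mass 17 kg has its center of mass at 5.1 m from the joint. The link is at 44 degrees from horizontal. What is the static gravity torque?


tau = m*g*L*cos(angle)
= 17 * 9.81 * 5.1 * cos(44 deg)
= 17 * 9.81 * 5.1 * 0.7193
= 611.8179 Nm


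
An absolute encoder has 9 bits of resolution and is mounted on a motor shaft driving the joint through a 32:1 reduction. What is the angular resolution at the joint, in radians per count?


counts = 2^9 = 512
effective counts at joint = 512 * 32 = 16384
resolution = 2*pi / 16384
= 3.8350e-04 rad/count


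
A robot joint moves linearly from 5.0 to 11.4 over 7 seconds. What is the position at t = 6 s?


s = t/T = 6/7 = 0.8571
p(t) = p0 + (pf-p0)*s
= 5.0 + (11.4 - 5.0) * 0.8571
= 10.4857


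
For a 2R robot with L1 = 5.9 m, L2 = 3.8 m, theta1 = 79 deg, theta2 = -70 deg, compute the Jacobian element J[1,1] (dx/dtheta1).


J[1,1] = -L1*sin(t1) - L2*sin(t1+t2)
= -5.9*sin(79) - 3.8*sin(9)
= -6.3861


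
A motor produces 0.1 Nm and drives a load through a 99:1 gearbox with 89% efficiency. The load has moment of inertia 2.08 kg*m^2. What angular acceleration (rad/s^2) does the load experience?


tau_out = tau_motor * N * eta
= 0.1 * 99 * 0.89 = 8.811 Nm
alpha = tau_out / I = 8.811 / 2.08
= 4.2361 rad/s^2


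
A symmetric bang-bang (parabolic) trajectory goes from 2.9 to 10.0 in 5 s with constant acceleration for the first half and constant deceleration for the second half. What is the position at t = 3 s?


Symmetric rest-to-rest: each phase covers (pf-p0)/2 in time T/2. 0.5*a*(T/2)^2 = (pf-p0)/2 => a = 4*(pf-p0)/T^2
a = 4*(10.0-2.9)/5^2 = 1.136
t = 3 is in the deceleration phase (t > T/2).
p = pf - 0.5*a*(T-t)^2 = 10.0 - 0.5*1.136*2^2
= 7.728


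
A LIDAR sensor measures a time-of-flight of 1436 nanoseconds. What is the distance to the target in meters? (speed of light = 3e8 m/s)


tof = 1436 ns = 1.436e-06 s
dist = c * tof / 2
= 3e8 * 1.436e-06 / 2
= 215.4 m


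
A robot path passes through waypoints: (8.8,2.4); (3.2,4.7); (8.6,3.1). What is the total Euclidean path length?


Segment lengths:
  seg1 = sqrt((-5.6)^2 + (2.3)^2) = 6.0539
  seg2 = sqrt((5.4)^2 + (-1.6)^2) = 5.6321
Total = 11.686


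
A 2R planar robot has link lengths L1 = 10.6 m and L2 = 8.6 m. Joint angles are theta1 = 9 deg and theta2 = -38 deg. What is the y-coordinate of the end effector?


Convert angles to radians: theta1 = 0.1571, theta2 = -0.6632
y = L1*sin(theta1) + L2*sin(theta1+theta2)
y = 1.6582 + -4.1694
y = -2.5112


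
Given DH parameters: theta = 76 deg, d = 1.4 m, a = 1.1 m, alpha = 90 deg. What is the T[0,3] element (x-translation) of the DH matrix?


T[0,3] = a * cos(theta)
= 1.1 * cos(76 deg)
= 1.1 * 0.2419
= 0.2661


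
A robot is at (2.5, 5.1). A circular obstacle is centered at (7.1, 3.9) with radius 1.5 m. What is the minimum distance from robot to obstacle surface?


center_dist = sqrt((2.5-7.1)^2 + (5.1-3.9)^2)
= sqrt(21.16 + 1.44)
= 4.7539
min_dist = center_dist - radius = 4.7539 - 1.5 = 3.2539 m


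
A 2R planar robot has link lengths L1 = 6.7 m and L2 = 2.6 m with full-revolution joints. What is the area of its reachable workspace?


r_max = L1 + L2 = 9.3 m
r_min = |L1 - L2| = 4.1 m
Area = pi*(r_max^2 - r_min^2)
= pi*(86.49 - 16.81)
= pi * 69.68
= 218.9062 m^2


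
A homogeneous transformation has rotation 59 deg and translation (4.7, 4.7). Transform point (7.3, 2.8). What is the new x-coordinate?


x' = cos(theta)*px - sin(theta)*py + tx
= 0.515*7.3 - 0.8572*2.8 + 4.7
= 6.0597


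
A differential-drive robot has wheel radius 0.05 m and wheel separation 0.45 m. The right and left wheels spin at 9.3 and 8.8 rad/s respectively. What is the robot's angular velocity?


vR = r*wR = 0.05*9.3 = 0.465 m/s
vL = r*wL = 0.05*8.8 = 0.44 m/s
v = (vR+vL)/2 = 0.4525 m/s
omega = (vR-vL)/L = 0.0556 rad/s
angular velocity = 0.0556 rad/s


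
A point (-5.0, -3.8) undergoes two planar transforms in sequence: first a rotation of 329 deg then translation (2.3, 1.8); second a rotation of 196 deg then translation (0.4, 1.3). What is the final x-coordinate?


After transform 1:
x1 = cos(329)*-5.0 - sin(329)*-3.8 + 2.3 = -3.943
y1 = sin(329)*-5.0 + cos(329)*-3.8 + 1.8 = 1.118
After transform 2:
x2 = cos(196)*-3.943 - sin(196)*1.118 + 0.4
= 4.4984


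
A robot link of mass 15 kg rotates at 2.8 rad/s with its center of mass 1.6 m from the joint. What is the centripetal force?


F = m * omega^2 * r
= 15 * 2.8^2 * 1.6
= 15 * 7.84 * 1.6
= 188.16 N


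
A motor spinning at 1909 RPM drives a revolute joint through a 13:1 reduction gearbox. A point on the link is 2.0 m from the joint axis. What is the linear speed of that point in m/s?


omega_motor = 1909 * 2*pi/60 = 199.91 rad/s
omega_joint = omega_motor / 13 = 15.3777 rad/s
v = omega_joint * r = 15.3777 * 2.0
= 30.7554 m/s


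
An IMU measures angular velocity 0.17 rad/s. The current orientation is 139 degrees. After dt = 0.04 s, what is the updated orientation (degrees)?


delta_theta = w * dt = 0.17 * 0.04 = 0.0068 rad
= 0.3896 deg
theta_new = 139 + 0.3896 = 139.3896 deg


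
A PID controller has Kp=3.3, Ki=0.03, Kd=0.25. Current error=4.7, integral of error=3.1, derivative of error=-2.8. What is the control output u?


u = Kp*e + Ki*int(e) + Kd*de/dt
= 3.3*4.7 + 0.03*3.1 + 0.25*(-2.8)
= 15.51 + 0.093 + -0.7
= 14.903


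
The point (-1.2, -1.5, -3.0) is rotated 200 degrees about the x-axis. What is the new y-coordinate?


Rotation about x-axis: y' = y*cos(theta) - z*sin(theta)
= -1.5 * -0.9397 - -3.0 * -0.342
= 0.3835
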